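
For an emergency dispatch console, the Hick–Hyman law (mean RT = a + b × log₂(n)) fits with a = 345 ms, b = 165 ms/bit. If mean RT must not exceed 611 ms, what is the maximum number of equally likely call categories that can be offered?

Information budget: (611 − 345)/165 = 1.6121 bits, so n ≤ 2^1.6121 = 3.057 → at most 3.

3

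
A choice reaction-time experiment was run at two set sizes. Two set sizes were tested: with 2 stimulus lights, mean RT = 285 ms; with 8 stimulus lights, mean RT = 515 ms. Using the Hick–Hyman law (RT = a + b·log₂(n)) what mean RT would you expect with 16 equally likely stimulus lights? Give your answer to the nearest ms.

630 ms

With log₂ n on the abscissa the relation is linear; from the two conditions:
  b = (515 − 285) / (log₂ 8 − log₂ 2) = 230 / (3 − 1) = 115 ms/bit
  a = 285 − 115 × 1 = 170 ms
Then RT(16) = 170 + 115 × log₂ 16 = 170 + 115 × 4 ≈ 630.000 ms.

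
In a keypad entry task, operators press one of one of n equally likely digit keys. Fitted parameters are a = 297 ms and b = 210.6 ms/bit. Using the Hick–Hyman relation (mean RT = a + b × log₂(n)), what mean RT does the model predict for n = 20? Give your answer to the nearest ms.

1207 ms

log₂(20) = 4.3219 bits, so RT = 297 + 210.6 × 4.3219 ≈ 1207.198 ms.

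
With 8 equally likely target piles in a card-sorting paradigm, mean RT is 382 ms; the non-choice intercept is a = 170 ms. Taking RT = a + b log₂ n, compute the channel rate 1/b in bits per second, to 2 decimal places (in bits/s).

14.15 bits/s

Choice component = 382 − 170 = 212 ms over log₂(8) = 3 bits.
b = 212 / 3 = 70.667 ms/bit, so 1/b = 14.151 bits/s.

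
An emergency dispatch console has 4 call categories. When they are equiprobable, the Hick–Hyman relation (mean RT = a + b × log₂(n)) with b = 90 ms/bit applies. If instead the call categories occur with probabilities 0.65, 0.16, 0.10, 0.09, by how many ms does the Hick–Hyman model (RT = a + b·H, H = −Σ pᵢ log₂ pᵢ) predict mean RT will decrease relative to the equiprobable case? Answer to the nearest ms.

48 ms

Equiprobable entropy H₀ = log₂ 4 = 2.0000 bits.
Skewed entropy H = −Σ pᵢ log₂ pᵢ = 1.4718 bits.
ΔRT = b·(H₀ − H) = 90 × 0.5282 = 47.54 ms.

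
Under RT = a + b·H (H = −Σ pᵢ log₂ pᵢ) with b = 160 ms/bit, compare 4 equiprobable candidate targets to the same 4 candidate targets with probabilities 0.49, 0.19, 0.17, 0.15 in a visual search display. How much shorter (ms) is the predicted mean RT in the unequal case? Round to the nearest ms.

31 ms

The RT saving is b·ΔH. Equiprobable H₀ = log₂(4) = 2.0000 bits; with the given probabilities H = 1.8046 bits.
b·(H₀ − H) = 160 × (2.0000 − 1.8046) = 31.26 ms.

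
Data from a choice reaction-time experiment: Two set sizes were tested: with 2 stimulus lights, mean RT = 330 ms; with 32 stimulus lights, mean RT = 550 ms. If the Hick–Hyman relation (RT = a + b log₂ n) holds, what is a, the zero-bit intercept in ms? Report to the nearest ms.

b = (RT₂ − RT₁)/(log₂ n₂ − log₂ n₁) = (550 − 330)/(5 − 1) = 55 ms/bit.
Intercept: a = 330 − 55·log₂(2) = 275.000 ms.

275 ms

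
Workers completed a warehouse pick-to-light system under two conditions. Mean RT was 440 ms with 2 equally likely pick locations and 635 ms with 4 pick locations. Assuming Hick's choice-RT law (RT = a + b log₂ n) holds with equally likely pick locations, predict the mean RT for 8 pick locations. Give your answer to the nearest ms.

Solve the two-equation system in a and b:
  b = (635 − 440) / (log₂ 4 − log₂ 2) = 195 / (2 − 1) = 195 ms/bit
  a = 440 − 195 × 1 = 245 ms
Then RT(8) = 245 + 195 × log₂ 8 = 245 + 195 × 3 ≈ 830.000 ms.

830 ms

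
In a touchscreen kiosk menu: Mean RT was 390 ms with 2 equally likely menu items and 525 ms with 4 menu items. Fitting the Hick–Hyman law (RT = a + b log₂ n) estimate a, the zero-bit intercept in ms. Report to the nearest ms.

255 ms

The slope on a log₂ axis is (525 − 390) / (2 − 1) = 135 ms/bit.
Intercept: a = 390 − 135·log₂(2) = 255.000 ms.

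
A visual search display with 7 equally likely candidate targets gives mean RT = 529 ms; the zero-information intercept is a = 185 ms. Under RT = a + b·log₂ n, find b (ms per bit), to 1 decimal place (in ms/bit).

log₂(7) = 2.8074 bits.
b = (RT − a)/log₂ n = (529 − 185) / 2.8074 = 122.535 ms/bit.

122.5 ms/bit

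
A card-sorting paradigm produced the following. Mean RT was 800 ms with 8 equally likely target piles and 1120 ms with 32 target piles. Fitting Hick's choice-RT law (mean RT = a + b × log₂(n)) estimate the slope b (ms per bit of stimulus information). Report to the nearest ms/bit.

The slope on a log₂ axis is (1120 − 800) / (5 − 3) = 160 ms/bit.

160 ms/bit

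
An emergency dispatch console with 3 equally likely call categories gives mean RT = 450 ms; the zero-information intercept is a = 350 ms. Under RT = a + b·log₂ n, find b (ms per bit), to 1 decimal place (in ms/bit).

log₂(3) = 1.5850 bits.
b = (RT − a)/log₂ n = (450 − 350) / 1.5850 = 63.093 ms/bit.

63.1 ms/bit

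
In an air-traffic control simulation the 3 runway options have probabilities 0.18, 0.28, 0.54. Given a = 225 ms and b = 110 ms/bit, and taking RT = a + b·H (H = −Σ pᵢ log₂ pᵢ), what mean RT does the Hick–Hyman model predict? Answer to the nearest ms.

Entropy contributions −pᵢ log₂ pᵢ: 0.4453, 0.5142, 0.4800; sum H = 1.4396 bits.
RT = a + bH = 225 + 110·1.4396 = 383.35 ms.

383 ms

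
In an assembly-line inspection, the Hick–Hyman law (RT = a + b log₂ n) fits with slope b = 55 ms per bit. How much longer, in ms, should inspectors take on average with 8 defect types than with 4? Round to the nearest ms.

The intercept a cancels: ΔRT = b·(log₂ n₂ − log₂ n₁) = b·log₂(n₂/n₁).
log₂(8) − log₂(4) = log₂(8/4) = log₂(2) = 1.
ΔRT = 55 × 1.0000 = 55.000 ms.

55 ms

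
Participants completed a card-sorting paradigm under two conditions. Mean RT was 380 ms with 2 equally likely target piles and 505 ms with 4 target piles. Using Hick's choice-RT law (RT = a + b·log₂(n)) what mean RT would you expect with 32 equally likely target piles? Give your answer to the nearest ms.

880 ms

Fit slope and intercept:
  b = (505 − 380) / (log₂ 4 − log₂ 2) = 125 / (2 − 1) = 125 ms/bit
  a = 380 − 125 × 1 = 255 ms
Then RT(32) = 255 + 125 × log₂ 32 = 255 + 125 × 5 ≈ 880.000 ms.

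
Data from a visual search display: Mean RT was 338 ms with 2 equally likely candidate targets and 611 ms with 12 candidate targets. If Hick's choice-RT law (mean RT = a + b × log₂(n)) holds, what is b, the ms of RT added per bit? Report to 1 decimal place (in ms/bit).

105.6 ms/bit

Slope: b = (611 − 338) / (log₂ 12 − log₂ 2) = 273/2.5850 = 105.611 ms/bit.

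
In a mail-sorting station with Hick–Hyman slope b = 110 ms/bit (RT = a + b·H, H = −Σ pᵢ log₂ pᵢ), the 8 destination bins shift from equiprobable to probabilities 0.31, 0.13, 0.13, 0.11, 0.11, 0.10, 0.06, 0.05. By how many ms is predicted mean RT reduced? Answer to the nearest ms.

The RT saving is b·ΔH. Equiprobable H₀ = log₂(8) = 3.0000 bits; with the given probabilities H = 2.7815 bits.
b·(H₀ − H) = 110 × (3.0000 − 2.7815) = 24.04 ms.

24 ms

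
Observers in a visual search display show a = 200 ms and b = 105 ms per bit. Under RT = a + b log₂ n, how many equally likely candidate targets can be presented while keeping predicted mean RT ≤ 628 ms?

Set 200 + 105·log₂ n ≤ 628 → log₂ n ≤ (628 − 200)/105 = 4.0762.
So n ≤ 2^4.0762 = 16.868; the largest integer n is 16.

16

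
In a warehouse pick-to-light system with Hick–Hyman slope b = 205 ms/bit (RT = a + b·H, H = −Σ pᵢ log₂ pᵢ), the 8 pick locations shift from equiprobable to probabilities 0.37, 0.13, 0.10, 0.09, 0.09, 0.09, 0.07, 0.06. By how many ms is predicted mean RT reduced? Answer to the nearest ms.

62 ms

The RT saving is b·ΔH. Equiprobable H₀ = log₂(8) = 3.0000 bits; with the given probabilities H = 2.6956 bits.
b·(H₀ − H) = 205 × (3.0000 − 2.6956) = 62.40 ms.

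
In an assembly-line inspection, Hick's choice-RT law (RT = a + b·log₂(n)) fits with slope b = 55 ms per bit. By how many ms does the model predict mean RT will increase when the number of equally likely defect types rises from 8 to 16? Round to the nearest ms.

ΔRT = (a + b log₂ n₂) − (a + b log₂ n₁) = b·(log₂ n₂ − log₂ n₁).
log₂(16) − log₂(8) = log₂(16/8) = log₂(2) = 1.
ΔRT = 55 × 1.0000 = 55.000 ms.

55 ms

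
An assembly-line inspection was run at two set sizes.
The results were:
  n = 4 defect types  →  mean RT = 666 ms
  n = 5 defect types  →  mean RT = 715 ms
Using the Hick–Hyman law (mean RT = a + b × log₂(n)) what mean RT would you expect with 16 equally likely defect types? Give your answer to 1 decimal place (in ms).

970.4 ms

Fit slope and intercept:
  b = (715 − 666) / (log₂ 5 − log₂ 4) = 49 / (2.3219 − 2) = 152.208 ms/bit
  a = 666 − 152.208 × 2 = 361.584 ms
Then RT(16) = 361.584 + 152.208 × log₂ 16 = 361.584 + 152.208 × 4 ≈ 970.416 ms.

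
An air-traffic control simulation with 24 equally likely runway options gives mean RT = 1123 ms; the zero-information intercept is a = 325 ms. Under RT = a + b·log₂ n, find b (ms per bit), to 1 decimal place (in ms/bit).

174.0 ms/bit

b = (1123 − 325) / log₂(24) = 798 / 4.5850 = 174.047 ms/bit.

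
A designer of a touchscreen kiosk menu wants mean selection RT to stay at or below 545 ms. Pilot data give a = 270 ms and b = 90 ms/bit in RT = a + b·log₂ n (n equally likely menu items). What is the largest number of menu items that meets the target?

8

Information budget: (545 − 270)/90 = 3.0556 bits, so n ≤ 2^3.0556 = 8.314 → at most 8.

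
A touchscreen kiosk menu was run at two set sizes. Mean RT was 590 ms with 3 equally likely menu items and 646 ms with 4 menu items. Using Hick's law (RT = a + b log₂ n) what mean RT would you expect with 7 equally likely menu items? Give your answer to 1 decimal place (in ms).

RT is linear in log₂ n, so two points fix the line:
  b = (646 − 590) / (log₂ 4 − log₂ 3) = 56 / (2 − 1.5850) = 134.928 ms/bit
  a = 590 − 134.928 × 1.5850 = 376.145 ms
Then RT(7) = 376.145 + 134.928 × log₂ 7 = 376.145 + 134.928 × 2.8074 ≈ 754.934 ms.

754.9 ms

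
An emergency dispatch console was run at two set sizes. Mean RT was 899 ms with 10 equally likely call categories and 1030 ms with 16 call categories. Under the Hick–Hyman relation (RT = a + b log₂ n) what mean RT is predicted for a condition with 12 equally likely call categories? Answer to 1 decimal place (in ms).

RT is linear in log₂ n, so two points fix the line:
  b = (1030 − 899) / (log₂ 16 − log₂ 10) = 131 / (4 − 3.3219) = 193.195 ms/bit
  a = 899 − 193.195 × 3.3219 = 257.221 ms
Then RT(12) = 257.221 + 193.195 × log₂ 12 = 257.221 + 193.195 × 3.5850 ≈ 949.817 ms.

949.8 ms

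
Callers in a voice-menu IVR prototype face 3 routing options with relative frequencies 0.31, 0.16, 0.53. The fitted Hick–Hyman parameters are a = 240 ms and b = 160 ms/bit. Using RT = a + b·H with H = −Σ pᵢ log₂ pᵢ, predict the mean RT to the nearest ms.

H = 0.31·log₂(1/0.31) + 0.16·log₂(1/0.16) + 0.53·log₂(1/0.53) = 1.4323 bits.
RT = 240 + 160 × 1.4323 = 469.16 ms.

469 ms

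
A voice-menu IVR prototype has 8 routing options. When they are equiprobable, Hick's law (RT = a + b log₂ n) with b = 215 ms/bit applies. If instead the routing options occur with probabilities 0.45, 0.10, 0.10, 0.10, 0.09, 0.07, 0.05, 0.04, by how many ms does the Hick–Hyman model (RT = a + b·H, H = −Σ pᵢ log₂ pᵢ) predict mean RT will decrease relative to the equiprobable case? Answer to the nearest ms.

Equiprobable entropy H₀ = log₂ 8 = 3.0000 bits.
Skewed entropy H = −Σ pᵢ log₂ pᵢ = 2.4980 bits.
ΔRT = b·(H₀ − H) = 215 × 0.5020 = 107.92 ms.

108 ms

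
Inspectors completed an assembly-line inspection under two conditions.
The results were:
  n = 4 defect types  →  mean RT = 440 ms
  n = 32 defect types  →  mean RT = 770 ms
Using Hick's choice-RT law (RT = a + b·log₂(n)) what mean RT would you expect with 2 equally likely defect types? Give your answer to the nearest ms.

RT is linear in log₂ n, so two points fix the line:
  b = (770 − 440) / (log₂ 32 − log₂ 4) = 330 / (5 − 2) = 110 ms/bit
  a = 440 − 110 × 2 = 220 ms
Then RT(2) = 220 + 110 × log₂ 2 = 220 + 110 × 1 ≈ 330.000 ms.

330 ms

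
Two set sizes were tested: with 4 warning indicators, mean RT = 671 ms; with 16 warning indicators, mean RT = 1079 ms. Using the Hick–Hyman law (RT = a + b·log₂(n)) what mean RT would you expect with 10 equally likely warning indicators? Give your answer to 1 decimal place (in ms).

940.7 ms

With log₂ n on the abscissa the relation is linear; from the two conditions:
  b = (1079 − 671) / (log₂ 16 − log₂ 4) = 408 / (4 − 2) = 204.000 ms/bit
  a = 671 − 204.000 × 2 = 263.000 ms
Then RT(10) = 263.000 + 204.000 × log₂ 10 = 263.000 + 204.000 × 3.3219 ≈ 940.673 ms.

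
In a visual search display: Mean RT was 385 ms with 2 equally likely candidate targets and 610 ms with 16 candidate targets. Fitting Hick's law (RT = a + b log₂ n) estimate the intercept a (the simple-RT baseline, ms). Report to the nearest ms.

The slope on a log₂ axis is (610 − 385) / (4 − 1) = 75 ms/bit.
Intercept: a = 385 − 75·log₂(2) = 310.000 ms.

310 ms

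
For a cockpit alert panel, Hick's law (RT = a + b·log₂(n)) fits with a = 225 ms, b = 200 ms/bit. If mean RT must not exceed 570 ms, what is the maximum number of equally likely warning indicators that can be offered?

3

Information budget: (570 − 225)/200 = 1.7250 bits, so n ≤ 2^1.7250 = 3.306 → at most 3.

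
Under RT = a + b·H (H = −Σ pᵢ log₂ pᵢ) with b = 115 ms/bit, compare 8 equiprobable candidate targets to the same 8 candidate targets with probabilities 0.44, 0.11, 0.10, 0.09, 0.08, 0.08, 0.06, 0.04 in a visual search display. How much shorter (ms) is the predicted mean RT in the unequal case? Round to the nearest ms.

The RT saving is b·ΔH. Equiprobable H₀ = log₂(8) = 3.0000 bits; with the given probabilities H = 2.5286 bits.
b·(H₀ − H) = 115 × (3.0000 − 2.5286) = 54.21 ms.

54 ms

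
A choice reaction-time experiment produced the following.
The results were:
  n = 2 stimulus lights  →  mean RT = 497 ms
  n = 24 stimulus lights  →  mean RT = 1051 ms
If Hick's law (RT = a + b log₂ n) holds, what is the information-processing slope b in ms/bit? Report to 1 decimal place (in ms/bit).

154.5 ms/bit

The slope on a log₂ axis is (1051 − 497) / (4.5850 − 1) = 154.534 ms/bit.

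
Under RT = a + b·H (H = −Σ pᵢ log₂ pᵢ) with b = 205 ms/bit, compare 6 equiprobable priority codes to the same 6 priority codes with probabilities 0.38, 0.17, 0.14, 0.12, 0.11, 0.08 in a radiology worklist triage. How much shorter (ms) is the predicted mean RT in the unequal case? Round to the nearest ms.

44 ms

The RT saving is b·ΔH. Equiprobable H₀ = log₂(6) = 2.5850 bits; with the given probabilities H = 2.3710 bits.
b·(H₀ − H) = 205 × (2.5850 − 2.3710) = 43.86 ms.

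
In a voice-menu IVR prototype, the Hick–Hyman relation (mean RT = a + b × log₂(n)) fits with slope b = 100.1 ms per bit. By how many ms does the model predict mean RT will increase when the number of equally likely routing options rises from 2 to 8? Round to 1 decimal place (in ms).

200.2 ms

ΔRT = (a + b log₂ n₂) − (a + b log₂ n₁) = b·(log₂ n₂ − log₂ n₁).
log₂(8) − log₂(2) = log₂(8/2) = log₂(4) = 2.
ΔRT = 100.1 × 2.0000 = 200.200 ms.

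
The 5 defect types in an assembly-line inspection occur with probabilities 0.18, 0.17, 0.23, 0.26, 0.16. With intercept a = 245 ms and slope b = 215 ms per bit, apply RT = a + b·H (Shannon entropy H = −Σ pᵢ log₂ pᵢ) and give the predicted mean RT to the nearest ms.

739 ms

H = 0.18·log₂(1/0.18) + 0.17·log₂(1/0.17) + 0.23·log₂(1/0.23) + 0.26·log₂(1/0.26) + 0.16·log₂(1/0.16) = 2.2959 bits.
RT = 245 + 215 × 2.2959 = 738.61 ms.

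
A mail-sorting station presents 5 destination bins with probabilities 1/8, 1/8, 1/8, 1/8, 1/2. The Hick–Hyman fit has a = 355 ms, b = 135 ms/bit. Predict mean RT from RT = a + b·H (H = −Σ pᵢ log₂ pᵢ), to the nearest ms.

625 ms

H = −Σ pᵢ log₂ pᵢ = 0.125·3 + 0.125·3 + 0.125·3 + 0.125·3 + 0.5·1 = 2.000 bits.
RT = 355 + 135 × 2.000 = 625.00 ms.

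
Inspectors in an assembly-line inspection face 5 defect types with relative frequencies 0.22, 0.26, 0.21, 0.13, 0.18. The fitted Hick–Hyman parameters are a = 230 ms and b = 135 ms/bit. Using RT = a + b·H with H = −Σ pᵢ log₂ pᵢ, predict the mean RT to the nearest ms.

Entropy contributions −pᵢ log₂ pᵢ: 0.4806, 0.5053, 0.4728, 0.3826, 0.4453; sum H = 2.2866 bits.
RT = a + bH = 230 + 135·2.2866 = 538.70 ms.

539 ms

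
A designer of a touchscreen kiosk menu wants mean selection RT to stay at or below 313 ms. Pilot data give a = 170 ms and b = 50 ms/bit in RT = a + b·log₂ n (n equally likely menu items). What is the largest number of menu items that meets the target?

7

50·log₂ n ≤ 313 − 170 = 143, giving log₂ n ≤ 2.8600 and n ≤ 7.260. The largest whole number is 7.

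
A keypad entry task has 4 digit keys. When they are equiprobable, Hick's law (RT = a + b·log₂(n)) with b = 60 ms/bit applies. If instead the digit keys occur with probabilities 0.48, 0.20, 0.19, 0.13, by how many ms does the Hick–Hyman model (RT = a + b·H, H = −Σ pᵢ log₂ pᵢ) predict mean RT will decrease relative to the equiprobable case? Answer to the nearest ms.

The RT saving is b·ΔH. Equiprobable H₀ = log₂(4) = 2.0000 bits; with the given probabilities H = 1.8105 bits.
b·(H₀ − H) = 60 × (2.0000 − 1.8105) = 11.37 ms.

11 ms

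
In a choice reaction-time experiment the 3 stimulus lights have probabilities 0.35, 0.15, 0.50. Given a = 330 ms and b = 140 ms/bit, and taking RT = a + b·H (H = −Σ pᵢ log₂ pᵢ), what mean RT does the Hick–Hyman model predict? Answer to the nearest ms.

532 ms

Entropy contributions −pᵢ log₂ pᵢ: 0.5301, 0.4105, 0.5000; sum H = 1.4406 bits.
RT = a + bH = 330 + 140·1.4406 = 531.69 ms.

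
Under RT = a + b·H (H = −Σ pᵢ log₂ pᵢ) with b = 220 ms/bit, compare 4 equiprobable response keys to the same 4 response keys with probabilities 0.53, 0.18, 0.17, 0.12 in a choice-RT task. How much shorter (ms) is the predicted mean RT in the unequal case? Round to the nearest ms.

The RT saving is b·ΔH. Equiprobable H₀ = log₂(4) = 2.0000 bits; with the given probabilities H = 1.7324 bits.
b·(H₀ − H) = 220 × (2.0000 − 1.7324) = 58.87 ms.

59 ms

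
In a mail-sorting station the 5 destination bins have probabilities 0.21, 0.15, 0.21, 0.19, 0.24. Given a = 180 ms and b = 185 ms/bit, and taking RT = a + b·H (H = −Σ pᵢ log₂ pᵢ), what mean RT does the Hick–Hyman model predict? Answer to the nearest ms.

Entropy contributions −pᵢ log₂ pᵢ: 0.4728, 0.4105, 0.4728, 0.4552, 0.4941; sum H = 2.3056 bits.
RT = a + bH = 180 + 185·2.3056 = 606.53 ms.

607 ms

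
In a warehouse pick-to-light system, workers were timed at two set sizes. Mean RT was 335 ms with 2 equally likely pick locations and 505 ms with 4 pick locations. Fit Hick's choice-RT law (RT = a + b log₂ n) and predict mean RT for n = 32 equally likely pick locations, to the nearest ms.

1015 ms

RT is linear in log₂ n, so two points fix the line:
  b = (505 − 335) / (log₂ 4 − log₂ 2) = 170 / (2 − 1) = 170 ms/bit
  a = 335 − 170 × 1 = 165 ms
Then RT(32) = 165 + 170 × log₂ 32 = 165 + 170 × 5 ≈ 1015.000 ms.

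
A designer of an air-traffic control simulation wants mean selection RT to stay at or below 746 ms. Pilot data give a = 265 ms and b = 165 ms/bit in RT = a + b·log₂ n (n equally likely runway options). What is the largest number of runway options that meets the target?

7

Information budget: (746 − 265)/165 = 2.9152 bits, so n ≤ 2^2.9152 = 7.543 → at most 7.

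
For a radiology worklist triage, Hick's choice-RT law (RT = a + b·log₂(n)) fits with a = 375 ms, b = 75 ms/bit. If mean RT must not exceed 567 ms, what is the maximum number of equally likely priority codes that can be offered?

5

Set 375 + 75·log₂ n ≤ 567 → log₂ n ≤ (567 − 375)/75 = 2.5600.
So n ≤ 2^2.5600 = 5.897; the largest integer n is 5.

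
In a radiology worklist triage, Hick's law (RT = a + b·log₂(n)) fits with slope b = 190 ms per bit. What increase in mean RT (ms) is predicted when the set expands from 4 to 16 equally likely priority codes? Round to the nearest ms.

The intercept a cancels: ΔRT = b·(log₂ n₂ − log₂ n₁) = b·log₂(n₂/n₁).
log₂(16) − log₂(4) = log₂(16/4) = log₂(4) = 2.
ΔRT = 190 × 2.0000 = 380.000 ms.

380 ms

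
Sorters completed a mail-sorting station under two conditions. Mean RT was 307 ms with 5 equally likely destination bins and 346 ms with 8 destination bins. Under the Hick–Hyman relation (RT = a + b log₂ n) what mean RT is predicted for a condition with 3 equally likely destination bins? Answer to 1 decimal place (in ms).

264.6 ms

Solve the two-equation system in a and b:
  b = (346 − 307) / (log₂ 8 − log₂ 5) = 39 / (3 − 2.3219) = 57.516 ms/bit
  a = 307 − 57.516 × 2.3219 = 173.452 ms
Then RT(3) = 173.452 + 57.516 × log₂ 3 = 173.452 + 57.516 × 1.5850 ≈ 264.613 ms.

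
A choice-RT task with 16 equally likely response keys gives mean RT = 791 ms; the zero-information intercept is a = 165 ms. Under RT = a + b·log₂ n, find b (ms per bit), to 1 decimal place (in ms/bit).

156.5 ms/bit

b = (791 − 165) / log₂(16) = 626 / 4 = 156.500 ms/bit.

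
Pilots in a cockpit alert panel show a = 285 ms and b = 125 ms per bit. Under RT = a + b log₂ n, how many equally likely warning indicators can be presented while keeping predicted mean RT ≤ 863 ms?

125·log₂ n ≤ 863 − 285 = 578, giving log₂ n ≤ 4.6240 and n ≤ 24.658. The largest whole number is 24.

24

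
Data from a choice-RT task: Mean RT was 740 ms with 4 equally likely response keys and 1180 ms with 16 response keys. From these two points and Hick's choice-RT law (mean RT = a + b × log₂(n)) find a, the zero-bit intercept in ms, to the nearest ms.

b = (RT₂ − RT₁)/(log₂ n₂ − log₂ n₁) = (1180 − 740)/(4 − 2) = 220 ms/bit.
Intercept: a = 740 − 220·log₂(4) = 300.000 ms.

300 ms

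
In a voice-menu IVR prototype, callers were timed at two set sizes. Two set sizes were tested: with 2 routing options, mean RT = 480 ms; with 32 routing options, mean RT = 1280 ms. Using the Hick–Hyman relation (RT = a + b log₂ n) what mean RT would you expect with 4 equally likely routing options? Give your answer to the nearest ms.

680 ms

Solve the two-equation system in a and b:
  b = (1280 − 480) / (log₂ 32 − log₂ 2) = 800 / (5 − 1) = 200 ms/bit
  a = 480 − 200 × 1 = 280 ms
Then RT(4) = 280 + 200 × log₂ 4 = 280 + 200 × 2 ≈ 680.000 ms.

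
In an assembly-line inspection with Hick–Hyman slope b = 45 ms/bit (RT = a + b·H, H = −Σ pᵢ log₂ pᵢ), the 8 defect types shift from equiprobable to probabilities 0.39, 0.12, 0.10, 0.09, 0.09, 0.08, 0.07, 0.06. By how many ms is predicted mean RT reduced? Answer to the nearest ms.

The RT saving is b·ΔH. Equiprobable H₀ = log₂(8) = 3.0000 bits; with the given probabilities H = 2.6580 bits.
b·(H₀ − H) = 45 × (3.0000 − 2.6580) = 15.39 ms.

15 ms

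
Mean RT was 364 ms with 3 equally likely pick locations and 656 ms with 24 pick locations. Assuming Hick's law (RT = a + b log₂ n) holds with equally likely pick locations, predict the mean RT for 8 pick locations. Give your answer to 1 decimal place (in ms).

501.7 ms

With log₂ n on the abscissa the relation is linear; from the two conditions:
  b = (656 − 364) / (log₂ 24 − log₂ 3) = 292 / (4.5850 − 1.5850) = 97.333 ms/bit
  a = 364 − 97.333 × 1.5850 = 209.730 ms
Then RT(8) = 209.730 + 97.333 × log₂ 8 = 209.730 + 97.333 × 3 ≈ 501.730 ms.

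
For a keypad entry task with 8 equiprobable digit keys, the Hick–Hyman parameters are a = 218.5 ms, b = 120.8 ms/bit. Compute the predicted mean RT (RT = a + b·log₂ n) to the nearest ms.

log₂(8) = 3 bits, so RT = 218.5 + 120.8 × 3 ≈ 580.900 ms.

581 ms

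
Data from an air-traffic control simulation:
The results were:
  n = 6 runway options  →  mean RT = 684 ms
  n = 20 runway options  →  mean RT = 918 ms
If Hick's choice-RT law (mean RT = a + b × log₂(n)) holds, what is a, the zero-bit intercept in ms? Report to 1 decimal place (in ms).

335.8 ms

b = (RT₂ − RT₁)/(log₂ n₂ − log₂ n₁) = (918 − 684)/(4.3219 − 2.5850) = 134.718 ms/bit.
a = RT₁ − b·log₂ n₁ = 684 − 134.718 × 2.5850 = 335.760 ms.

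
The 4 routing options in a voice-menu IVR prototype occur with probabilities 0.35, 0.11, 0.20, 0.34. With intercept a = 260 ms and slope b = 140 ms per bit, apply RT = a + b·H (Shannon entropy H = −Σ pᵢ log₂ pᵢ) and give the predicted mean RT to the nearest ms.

Entropy contributions −pᵢ log₂ pᵢ: 0.5301, 0.3503, 0.4644, 0.5292; sum H = 1.8739 bits.
RT = a + bH = 260 + 140·1.8739 = 522.35 ms.

522 ms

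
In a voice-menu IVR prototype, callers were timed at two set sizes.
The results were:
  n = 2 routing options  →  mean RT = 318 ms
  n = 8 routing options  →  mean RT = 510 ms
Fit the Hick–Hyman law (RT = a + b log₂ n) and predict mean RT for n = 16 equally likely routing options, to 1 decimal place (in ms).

Solve the two-equation system in a and b:
  b = (510 − 318) / (log₂ 8 − log₂ 2) = 192 / (3 − 1) = 96.000 ms/bit
  a = 318 − 96.000 × 1 = 222.000 ms
Then RT(16) = 222.000 + 96.000 × log₂ 16 = 222.000 + 96.000 × 4 ≈ 606.000 ms.

606.0 ms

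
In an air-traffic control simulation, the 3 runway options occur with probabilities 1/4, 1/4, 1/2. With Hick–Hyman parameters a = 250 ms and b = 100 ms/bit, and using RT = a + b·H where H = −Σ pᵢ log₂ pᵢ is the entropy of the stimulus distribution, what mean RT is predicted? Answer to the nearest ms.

H = −Σ pᵢ log₂ pᵢ = 0.25·2 + 0.25·2 + 0.5·1 = 1.500 bits.
RT = 250 + 100 × 1.500 = 400.00 ms.

400 ms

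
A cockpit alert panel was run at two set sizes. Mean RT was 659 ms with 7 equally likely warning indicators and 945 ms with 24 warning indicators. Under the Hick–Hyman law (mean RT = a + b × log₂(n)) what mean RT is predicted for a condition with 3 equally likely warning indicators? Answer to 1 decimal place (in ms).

462.3 ms

With log₂ n on the abscissa the relation is linear; from the two conditions:
  b = (945 − 659) / (log₂ 24 − log₂ 7) = 286 / (4.5850 − 2.8074) = 160.890 ms/bit
  a = 659 − 160.890 × 2.8074 = 207.324 ms
Then RT(3) = 207.324 + 160.890 × log₂ 3 = 207.324 + 160.890 × 1.5850 ≈ 462.329 ms.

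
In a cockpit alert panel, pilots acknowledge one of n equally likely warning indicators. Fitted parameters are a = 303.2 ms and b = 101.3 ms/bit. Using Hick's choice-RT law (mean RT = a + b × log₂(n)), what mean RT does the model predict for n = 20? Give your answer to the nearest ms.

log₂(20) = 4.3219 bits, so RT = 303.2 + 101.3 × 4.3219 ≈ 741.011 ms.

741 ms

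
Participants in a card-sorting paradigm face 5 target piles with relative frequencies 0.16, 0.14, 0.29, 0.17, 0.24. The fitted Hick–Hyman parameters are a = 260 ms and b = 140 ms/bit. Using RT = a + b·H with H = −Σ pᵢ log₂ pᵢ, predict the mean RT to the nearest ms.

577 ms

H = 0.16·log₂(1/0.16) + 0.14·log₂(1/0.14) + 0.29·log₂(1/0.29) + 0.17·log₂(1/0.17) + 0.24·log₂(1/0.24) = 2.2668 bits.
RT = 260 + 140 × 2.2668 = 577.35 ms.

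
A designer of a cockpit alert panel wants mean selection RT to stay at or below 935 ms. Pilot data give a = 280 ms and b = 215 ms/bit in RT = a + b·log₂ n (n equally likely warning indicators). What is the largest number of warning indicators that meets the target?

8

Set 280 + 215·log₂ n ≤ 935 → log₂ n ≤ (935 − 280)/215 = 3.0465.
So n ≤ 2^3.0465 = 8.262; the largest integer n is 8.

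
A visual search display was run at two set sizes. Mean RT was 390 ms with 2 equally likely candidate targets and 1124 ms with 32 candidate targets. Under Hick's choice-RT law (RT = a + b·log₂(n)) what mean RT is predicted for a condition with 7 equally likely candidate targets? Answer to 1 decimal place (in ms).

Fit slope and intercept:
  b = (1124 − 390) / (log₂ 32 − log₂ 2) = 734 / (5 − 1) = 183.500 ms/bit
  a = 390 − 183.500 × 1 = 206.500 ms
Then RT(7) = 206.500 + 183.500 × log₂ 7 = 206.500 + 183.500 × 2.8074 ≈ 721.650 ms.

721.6 ms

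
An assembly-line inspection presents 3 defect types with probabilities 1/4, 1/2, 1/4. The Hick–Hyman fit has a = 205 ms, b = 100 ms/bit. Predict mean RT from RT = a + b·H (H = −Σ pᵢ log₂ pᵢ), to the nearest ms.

355 ms

H = −Σ pᵢ log₂ pᵢ = 0.25·2 + 0.5·1 + 0.25·2 = 1.500 bits.
RT = 205 + 100 × 1.500 = 355.00 ms.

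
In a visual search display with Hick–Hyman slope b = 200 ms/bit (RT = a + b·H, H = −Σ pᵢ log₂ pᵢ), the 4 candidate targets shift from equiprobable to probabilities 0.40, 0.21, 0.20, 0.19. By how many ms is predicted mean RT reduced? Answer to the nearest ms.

The RT saving is b·ΔH. Equiprobable H₀ = log₂(4) = 2.0000 bits; with the given probabilities H = 1.9212 bits.
b·(H₀ − H) = 200 × (2.0000 − 1.9212) = 15.76 ms.

16 ms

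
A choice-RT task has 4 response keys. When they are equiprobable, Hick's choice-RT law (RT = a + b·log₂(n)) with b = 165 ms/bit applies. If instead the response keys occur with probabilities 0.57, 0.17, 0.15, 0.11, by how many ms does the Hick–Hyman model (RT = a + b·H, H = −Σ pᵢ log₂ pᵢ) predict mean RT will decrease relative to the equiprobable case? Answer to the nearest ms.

56 ms

Equiprobable entropy H₀ = log₂ 4 = 2.0000 bits.
Skewed entropy H = −Σ pᵢ log₂ pᵢ = 1.6577 bits.
ΔRT = b·(H₀ − H) = 165 × 0.3423 = 56.48 ms.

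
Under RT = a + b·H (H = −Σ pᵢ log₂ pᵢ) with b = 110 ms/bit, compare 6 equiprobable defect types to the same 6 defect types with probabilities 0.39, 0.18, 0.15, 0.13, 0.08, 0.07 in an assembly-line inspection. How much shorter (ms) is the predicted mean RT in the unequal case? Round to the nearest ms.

Equiprobable entropy H₀ = log₂ 6 = 2.5850 bits.
Skewed entropy H = −Σ pᵢ log₂ pᵢ = 2.3284 bits.
ΔRT = b·(H₀ − H) = 110 × 0.2566 = 28.23 ms.

28 ms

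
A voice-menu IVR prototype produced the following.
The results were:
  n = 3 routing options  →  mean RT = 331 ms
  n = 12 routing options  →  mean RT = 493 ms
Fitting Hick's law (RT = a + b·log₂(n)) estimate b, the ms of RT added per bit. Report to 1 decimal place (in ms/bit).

Slope: b = (493 − 331) / (log₂ 12 − log₂ 3) = 162/2.0000 = 81.000 ms/bit.

81.0 ms/bit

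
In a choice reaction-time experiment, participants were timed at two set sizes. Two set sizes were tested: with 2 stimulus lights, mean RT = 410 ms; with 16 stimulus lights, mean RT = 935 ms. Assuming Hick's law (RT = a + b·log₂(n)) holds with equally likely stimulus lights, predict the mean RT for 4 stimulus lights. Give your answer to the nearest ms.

585 ms

RT is linear in log₂ n, so two points fix the line:
  b = (935 − 410) / (log₂ 16 − log₂ 2) = 525 / (4 − 1) = 175 ms/bit
  a = 410 − 175 × 1 = 235 ms
Then RT(4) = 235 + 175 × log₂ 4 = 235 + 175 × 2 ≈ 585.000 ms.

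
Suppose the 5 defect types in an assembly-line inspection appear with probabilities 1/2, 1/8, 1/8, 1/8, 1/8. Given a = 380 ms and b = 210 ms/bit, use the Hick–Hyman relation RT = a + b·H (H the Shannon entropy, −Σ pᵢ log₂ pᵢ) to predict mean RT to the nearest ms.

H = −Σ pᵢ log₂ pᵢ = 0.5·1 + 0.125·3 + 0.125·3 + 0.125·3 + 0.125·3 = 2.000 bits.
RT = 380 + 210 × 2.000 = 800.00 ms.

800 ms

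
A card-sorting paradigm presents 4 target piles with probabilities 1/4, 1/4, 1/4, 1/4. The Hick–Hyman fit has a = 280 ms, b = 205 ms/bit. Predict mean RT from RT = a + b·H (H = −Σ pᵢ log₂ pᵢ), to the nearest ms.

Each term −pᵢ log₂ pᵢ: 0.25·2 + 0.25·2 + 0.25·2 + 0.25·2; summed, H = 2.000 bits.
Mean RT = a + bH = 280 + 205·2.000 = 690.00 ms.

690 ms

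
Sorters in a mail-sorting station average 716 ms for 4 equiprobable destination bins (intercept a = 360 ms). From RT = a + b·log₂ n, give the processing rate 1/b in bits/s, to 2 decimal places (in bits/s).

5.62 bits/s

Choice component = 716 − 360 = 356 ms over log₂(4) = 2 bits.
b = 356 / 2 = 178.000 ms/bit, so 1/b = 5.618 bits/s.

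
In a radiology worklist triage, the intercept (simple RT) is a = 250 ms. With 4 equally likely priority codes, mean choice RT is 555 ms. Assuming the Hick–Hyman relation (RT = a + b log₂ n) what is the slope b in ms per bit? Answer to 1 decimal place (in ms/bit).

152.5 ms/bit

4 alternatives carry log₂ 4 = 2 bits; the choice cost is 555 − 250 = 305 ms, so b = 305/2 = 152.500 ms/bit.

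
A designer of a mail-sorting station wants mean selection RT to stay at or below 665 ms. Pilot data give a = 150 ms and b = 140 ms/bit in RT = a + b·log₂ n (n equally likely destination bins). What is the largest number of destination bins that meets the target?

12

Set 150 + 140·log₂ n ≤ 665 → log₂ n ≤ (665 − 150)/140 = 3.6786.
So n ≤ 2^3.6786 = 12.804; the largest integer n is 12.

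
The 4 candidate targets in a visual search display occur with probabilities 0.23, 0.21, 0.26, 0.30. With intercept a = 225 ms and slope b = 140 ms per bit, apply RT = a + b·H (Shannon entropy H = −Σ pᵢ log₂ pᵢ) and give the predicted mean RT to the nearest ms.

503 ms

H = 0.23·log₂(1/0.23) + 0.21·log₂(1/0.21) + 0.26·log₂(1/0.26) + 0.30·log₂(1/0.30) = 1.9869 bits.
RT = 225 + 140 × 1.9869 = 503.16 ms.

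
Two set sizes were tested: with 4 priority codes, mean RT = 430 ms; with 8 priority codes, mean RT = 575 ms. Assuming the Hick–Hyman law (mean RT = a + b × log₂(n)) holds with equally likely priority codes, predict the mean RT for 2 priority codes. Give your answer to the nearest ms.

285 ms

Fit slope and intercept:
  b = (575 − 430) / (log₂ 8 − log₂ 4) = 145 / (3 − 2) = 145 ms/bit
  a = 430 − 145 × 2 = 140 ms
Then RT(2) = 140 + 145 × log₂ 2 = 140 + 145 × 1 ≈ 285.000 ms.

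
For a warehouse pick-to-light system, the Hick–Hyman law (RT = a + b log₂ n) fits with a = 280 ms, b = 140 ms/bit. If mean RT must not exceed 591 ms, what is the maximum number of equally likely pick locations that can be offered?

Set 280 + 140·log₂ n ≤ 591 → log₂ n ≤ (591 − 280)/140 = 2.2214.
So n ≤ 2^2.2214 = 4.664; the largest integer n is 4.

4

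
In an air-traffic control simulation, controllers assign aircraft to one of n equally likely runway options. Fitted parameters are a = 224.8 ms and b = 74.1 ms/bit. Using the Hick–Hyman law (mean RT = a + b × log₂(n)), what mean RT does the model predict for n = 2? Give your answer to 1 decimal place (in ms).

298.9 ms

log₂(2) = 1 bits, so RT = 224.8 + 74.1 × 1 ≈ 298.900 ms.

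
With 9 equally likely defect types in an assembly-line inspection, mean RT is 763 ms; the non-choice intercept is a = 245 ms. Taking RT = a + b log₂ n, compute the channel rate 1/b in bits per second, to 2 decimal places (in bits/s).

b = (763 − 245)/log₂ 9 = 518/3.1699 = 163.411 ms per bit = 0.16341 s/bit; the reciprocal is 6.120 bits/s.

6.12 bits/s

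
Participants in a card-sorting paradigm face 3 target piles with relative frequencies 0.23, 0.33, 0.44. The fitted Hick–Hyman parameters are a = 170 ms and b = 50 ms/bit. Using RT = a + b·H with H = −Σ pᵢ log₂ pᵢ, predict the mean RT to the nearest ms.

247 ms

Entropy contributions −pᵢ log₂ pᵢ: 0.4877, 0.5278, 0.5211; sum H = 1.5366 bits.
RT = a + bH = 170 + 50·1.5366 = 246.83 ms.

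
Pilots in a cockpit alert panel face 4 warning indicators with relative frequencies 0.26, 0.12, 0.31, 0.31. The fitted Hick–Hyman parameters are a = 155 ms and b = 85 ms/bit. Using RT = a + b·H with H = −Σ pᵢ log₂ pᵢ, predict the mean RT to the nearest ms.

318 ms

Entropy contributions −pᵢ log₂ pᵢ: 0.5053, 0.3671, 0.5238, 0.5238; sum H = 1.9199 bits.
RT = a + bH = 155 + 85·1.9199 = 318.20 ms.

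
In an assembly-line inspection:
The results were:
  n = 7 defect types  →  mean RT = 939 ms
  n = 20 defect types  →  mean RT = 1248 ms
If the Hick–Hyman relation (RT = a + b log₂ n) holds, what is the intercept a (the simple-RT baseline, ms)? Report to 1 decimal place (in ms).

The slope on a log₂ axis is (1248 − 939) / (4.3219 − 2.8074) = 204.018 ms/bit.
Intercept: a = 939 − 204.018·log₂(7) = 366.249 ms.

366.2 ms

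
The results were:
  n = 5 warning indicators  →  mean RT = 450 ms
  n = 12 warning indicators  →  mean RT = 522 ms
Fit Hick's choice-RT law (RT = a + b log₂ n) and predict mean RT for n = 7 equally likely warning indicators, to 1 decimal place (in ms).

With log₂ n on the abscissa the relation is linear; from the two conditions:
  b = (522 − 450) / (log₂ 12 − log₂ 5) = 72 / (3.5850 − 2.3219) = 57.006 ms/bit
  a = 450 − 57.006 × 2.3219 = 317.637 ms
Then RT(7) = 317.637 + 57.006 × log₂ 7 = 317.637 + 57.006 × 2.8074 ≈ 477.672 ms.

477.7 ms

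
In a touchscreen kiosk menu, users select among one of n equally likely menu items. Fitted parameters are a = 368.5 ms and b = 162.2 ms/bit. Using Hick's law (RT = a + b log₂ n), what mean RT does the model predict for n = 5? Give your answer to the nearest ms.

log₂(5) = 2.3219 bits, so RT = 368.5 + 162.2 × 2.3219 ≈ 745.117 ms.

745 ms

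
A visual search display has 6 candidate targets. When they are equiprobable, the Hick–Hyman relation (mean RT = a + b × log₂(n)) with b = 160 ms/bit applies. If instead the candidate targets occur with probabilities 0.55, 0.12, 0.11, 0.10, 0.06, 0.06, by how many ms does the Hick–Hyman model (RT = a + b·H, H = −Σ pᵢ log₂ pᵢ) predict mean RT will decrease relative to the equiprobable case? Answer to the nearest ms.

Equiprobable entropy H₀ = log₂ 6 = 2.5850 bits.
Skewed entropy H = −Σ pᵢ log₂ pᵢ = 2.0110 bits.
ΔRT = b·(H₀ − H) = 160 × 0.5740 = 91.84 ms.

92 ms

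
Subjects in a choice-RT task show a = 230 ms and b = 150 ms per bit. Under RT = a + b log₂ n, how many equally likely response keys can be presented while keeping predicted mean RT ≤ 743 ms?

Set 230 + 150·log₂ n ≤ 743 → log₂ n ≤ (743 − 230)/150 = 3.4200.
So n ≤ 2^3.4200 = 10.703; the largest integer n is 10.

10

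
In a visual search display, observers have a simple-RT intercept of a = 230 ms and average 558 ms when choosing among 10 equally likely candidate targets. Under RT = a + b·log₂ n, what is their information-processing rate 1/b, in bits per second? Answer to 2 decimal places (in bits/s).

10.13 bits/s

Choice component = 558 − 230 = 328 ms over log₂(10) = 3.3219 bits.
b = 328 / 3.3219 = 98.738 ms/bit, so 1/b = 10.128 bits/s.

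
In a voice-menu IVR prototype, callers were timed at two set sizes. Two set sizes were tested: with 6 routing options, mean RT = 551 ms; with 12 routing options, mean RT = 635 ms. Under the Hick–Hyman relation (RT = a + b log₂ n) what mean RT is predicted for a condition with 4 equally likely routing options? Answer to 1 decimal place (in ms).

Fit slope and intercept:
  b = (635 − 551) / (log₂ 12 − log₂ 6) = 84 / (3.5850 − 2.5850) = 84.000 ms/bit
  a = 551 − 84.000 × 2.5850 = 333.863 ms
Then RT(4) = 333.863 + 84.000 × log₂ 4 = 333.863 + 84.000 × 2 ≈ 501.863 ms.

501.9 ms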